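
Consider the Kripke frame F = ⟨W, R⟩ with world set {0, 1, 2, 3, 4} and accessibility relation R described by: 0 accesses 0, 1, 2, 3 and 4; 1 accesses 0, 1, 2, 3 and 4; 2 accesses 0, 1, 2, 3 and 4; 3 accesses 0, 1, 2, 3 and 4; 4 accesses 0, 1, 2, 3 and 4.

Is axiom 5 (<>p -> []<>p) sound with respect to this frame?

The schema 5 characterises exactly the Euclidean frames.
Euclidean: yes — any two successors of a common world are R-related.

Yes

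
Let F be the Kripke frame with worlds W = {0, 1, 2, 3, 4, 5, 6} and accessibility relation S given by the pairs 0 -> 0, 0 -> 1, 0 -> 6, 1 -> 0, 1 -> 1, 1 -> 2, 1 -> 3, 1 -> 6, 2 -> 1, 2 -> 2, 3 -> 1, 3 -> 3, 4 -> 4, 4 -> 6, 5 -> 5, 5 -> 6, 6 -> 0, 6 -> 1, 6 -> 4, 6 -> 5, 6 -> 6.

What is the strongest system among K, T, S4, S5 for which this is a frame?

Reflexive (axiom T): yes — every world is S-related to itself.
Transitive (axiom 4): no — 0 S 1 and 1 S 2, but not 0 S 2.
Euclidean (axiom 5): no — 1 S 0 and 1 S 2, but not 0 S 2.
So F validates K, T; S4 would additionally require S to be transitive. The strongest is T.

T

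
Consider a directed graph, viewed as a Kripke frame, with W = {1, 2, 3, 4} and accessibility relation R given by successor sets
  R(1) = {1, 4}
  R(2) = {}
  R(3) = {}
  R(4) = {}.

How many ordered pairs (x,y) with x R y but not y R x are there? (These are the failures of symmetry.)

Enumerating: (1,4).

1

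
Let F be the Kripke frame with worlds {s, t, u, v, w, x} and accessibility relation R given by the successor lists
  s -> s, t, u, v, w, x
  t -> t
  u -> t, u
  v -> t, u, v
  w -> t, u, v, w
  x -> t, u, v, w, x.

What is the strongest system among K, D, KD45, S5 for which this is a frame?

D

Serial (axiom D): yes — every world has a successor (e.g. s R s).
Euclidean (axiom 5): no — s R t and s R u, but not t R u.
Transitive (axiom 4): yes — every two-step R-path is closed by a direct edge.
Reflexive (axiom T): yes — every world is R-related to itself.
So F validates K, D; KD45 would additionally require R to be Euclidean. The strongest is D.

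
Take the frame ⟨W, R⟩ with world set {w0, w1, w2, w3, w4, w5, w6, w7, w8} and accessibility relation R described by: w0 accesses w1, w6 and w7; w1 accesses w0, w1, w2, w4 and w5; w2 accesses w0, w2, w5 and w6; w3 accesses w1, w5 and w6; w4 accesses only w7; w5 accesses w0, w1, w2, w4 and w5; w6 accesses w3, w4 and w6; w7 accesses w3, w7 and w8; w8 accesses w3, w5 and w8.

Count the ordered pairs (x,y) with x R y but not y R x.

Enumerating: (w0,w6), (w0,w7), (w1,w2), (w1,w4), (w2,w0), (w2,w6), (w3,w1), (w3,w5), (w4,w7), (w5,w0), (w5,w4), (w6,w4), (w7,w3), (w7,w8), (w8,w3), (w8,w5).

16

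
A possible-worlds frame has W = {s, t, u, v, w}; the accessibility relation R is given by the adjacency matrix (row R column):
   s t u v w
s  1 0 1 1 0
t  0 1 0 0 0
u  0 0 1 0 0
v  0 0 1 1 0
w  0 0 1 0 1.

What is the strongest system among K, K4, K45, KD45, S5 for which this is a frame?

K4

Transitive (axiom 4): yes — every two-step R-path is closed by a direct edge.
Euclidean (axiom 5): no — s R u and s R v, but not u R v.
Serial (axiom D): yes — every world has a successor (e.g. s R s).
Reflexive (axiom T): yes — every world is R-related to itself.
So F validates K, K4; K45 would additionally require R to be Euclidean. The strongest is K4.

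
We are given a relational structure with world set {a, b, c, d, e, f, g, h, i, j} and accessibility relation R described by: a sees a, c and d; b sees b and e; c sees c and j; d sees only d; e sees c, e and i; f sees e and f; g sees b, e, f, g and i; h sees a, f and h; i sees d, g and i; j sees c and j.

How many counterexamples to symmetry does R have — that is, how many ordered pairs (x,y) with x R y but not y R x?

12

Enumerating: (a,c), (a,d), (b,e), (e,c), (e,i), (f,e), (g,b), (g,e), (g,f), (h,a), (h,f), (i,d).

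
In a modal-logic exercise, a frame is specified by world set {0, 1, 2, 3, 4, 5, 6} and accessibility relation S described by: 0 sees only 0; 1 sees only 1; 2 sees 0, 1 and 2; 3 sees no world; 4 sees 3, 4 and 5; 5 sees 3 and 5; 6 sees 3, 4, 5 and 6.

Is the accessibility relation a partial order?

Reflexive: no — 3 is not related to itself.
Transitive: yes — every two-step S-path is closed by a direct edge.
Antisymmetric: yes — no distinct pair is related both ways.
So S is not a partial order.

No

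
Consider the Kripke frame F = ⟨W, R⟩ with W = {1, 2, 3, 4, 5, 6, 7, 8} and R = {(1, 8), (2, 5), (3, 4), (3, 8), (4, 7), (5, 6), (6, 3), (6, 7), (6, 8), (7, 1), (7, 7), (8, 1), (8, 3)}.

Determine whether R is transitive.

Transitive: no — 1 R 8 and 8 R 3, but not 1 R 3.

No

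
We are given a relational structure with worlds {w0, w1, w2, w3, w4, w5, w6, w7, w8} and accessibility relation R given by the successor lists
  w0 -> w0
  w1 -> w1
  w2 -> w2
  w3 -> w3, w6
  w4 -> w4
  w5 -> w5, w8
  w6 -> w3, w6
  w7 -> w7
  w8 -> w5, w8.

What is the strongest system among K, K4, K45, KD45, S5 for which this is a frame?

Transitive (axiom 4): yes — every two-step R-path is closed by a direct edge.
Euclidean (axiom 5): yes — any two successors of a common world are R-related.
Serial (axiom D): yes — every world has a successor (e.g. w0 R w0).
Reflexive (axiom T): yes — every world is R-related to itself.
So F validates K, K4, K45, KD45, S5. The strongest is S5.

S5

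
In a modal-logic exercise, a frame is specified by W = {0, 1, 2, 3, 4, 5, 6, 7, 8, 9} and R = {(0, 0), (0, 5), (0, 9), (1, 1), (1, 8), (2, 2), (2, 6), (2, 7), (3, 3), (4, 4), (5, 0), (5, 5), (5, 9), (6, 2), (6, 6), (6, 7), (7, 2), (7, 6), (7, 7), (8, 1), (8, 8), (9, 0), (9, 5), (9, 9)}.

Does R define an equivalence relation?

Reflexive: yes — every world is R-related to itself.
Symmetric: yes — every pair in R has its reverse in R.
Transitive: yes — every two-step R-path is closed by a direct edge.
So R is an equivalence relation.

Yes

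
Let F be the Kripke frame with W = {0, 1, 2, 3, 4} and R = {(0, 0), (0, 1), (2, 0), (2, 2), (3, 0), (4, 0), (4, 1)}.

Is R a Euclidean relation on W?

Euclidean: no — 4 R 1 and 4 R 0, but not 1 R 0.

No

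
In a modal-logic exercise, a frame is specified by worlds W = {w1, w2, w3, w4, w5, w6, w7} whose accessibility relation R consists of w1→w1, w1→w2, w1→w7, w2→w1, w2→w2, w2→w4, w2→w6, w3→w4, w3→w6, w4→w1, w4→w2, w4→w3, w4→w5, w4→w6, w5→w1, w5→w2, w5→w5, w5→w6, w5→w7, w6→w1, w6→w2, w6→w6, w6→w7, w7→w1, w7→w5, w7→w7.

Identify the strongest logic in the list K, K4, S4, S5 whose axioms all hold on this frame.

K

Transitive (axiom 4): no — w1 R w2 and w2 R w4, but not w1 R w4.
Reflexive (axiom T): no — w3 is not related to itself.
Euclidean (axiom 5): no — w1 R w2 and w1 R w7, but not w2 R w7.
So F validates K; K4 would additionally require R to be transitive. The strongest is K.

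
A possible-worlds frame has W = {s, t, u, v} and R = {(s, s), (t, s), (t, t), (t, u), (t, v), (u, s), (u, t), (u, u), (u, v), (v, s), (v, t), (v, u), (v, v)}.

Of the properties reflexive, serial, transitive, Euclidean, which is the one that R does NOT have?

Reflexive: yes — every world is R-related to itself.
Serial: yes — every world has a successor (e.g. s R s).
Transitive: yes — every two-step R-path is closed by a direct edge.
Euclidean: no — t R s and t R u, but not s R u.
Only Euclidean fails.

Euclidean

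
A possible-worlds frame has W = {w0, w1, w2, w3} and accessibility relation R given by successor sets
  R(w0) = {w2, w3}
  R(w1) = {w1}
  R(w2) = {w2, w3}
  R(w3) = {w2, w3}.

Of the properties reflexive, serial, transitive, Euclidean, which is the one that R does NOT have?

reflexive

Reflexive: no — w0 is not related to itself.
Serial: yes — every world has a successor (e.g. w0 R w2).
Transitive: yes — every two-step R-path is closed by a direct edge.
Euclidean: yes — any two successors of a common world are R-related.
Only reflexive fails.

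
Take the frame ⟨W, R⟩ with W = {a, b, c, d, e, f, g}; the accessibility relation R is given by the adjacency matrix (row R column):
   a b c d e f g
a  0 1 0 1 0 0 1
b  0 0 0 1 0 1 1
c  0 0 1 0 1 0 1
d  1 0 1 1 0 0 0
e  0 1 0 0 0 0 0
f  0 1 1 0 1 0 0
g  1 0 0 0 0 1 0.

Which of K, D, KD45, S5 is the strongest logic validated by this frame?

D

Serial (axiom D): yes — every world has a successor (e.g. a R b).
Euclidean (axiom 5): no — a R d and a R b, but not d R b.
Transitive (axiom 4): no — a R b and b R f, but not a R f.
Reflexive (axiom T): no — a is not related to itself.
So F validates K, D; KD45 would additionally require R to be Euclidean and transitive. The strongest is D.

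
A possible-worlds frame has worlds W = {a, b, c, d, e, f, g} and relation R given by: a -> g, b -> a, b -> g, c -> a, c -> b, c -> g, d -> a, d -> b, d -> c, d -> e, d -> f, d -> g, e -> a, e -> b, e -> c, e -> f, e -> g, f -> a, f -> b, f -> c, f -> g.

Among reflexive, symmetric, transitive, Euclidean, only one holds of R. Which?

transitive

Reflexive: no — a is not related to itself.
Symmetric: no — a R g but not g R a.
Transitive: yes — every two-step R-path is closed by a direct edge.
Euclidean: no — b R g and b R a, but not g R a.
Only transitive holds.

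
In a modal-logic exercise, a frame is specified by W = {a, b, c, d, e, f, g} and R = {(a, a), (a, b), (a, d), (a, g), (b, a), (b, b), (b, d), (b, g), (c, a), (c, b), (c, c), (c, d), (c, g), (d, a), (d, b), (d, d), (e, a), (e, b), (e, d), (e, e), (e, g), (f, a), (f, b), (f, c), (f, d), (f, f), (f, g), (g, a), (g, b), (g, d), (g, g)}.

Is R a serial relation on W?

Yes

Serial: yes — every world has a successor (e.g. a R a).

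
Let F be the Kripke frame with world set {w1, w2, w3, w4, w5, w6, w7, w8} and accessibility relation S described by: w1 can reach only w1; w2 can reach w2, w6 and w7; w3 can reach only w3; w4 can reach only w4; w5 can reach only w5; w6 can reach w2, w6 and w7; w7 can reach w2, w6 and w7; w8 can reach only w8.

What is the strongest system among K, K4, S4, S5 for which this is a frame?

S5

Transitive (axiom 4): yes — every two-step S-path is closed by a direct edge.
Reflexive (axiom T): yes — every world is S-related to itself.
Euclidean (axiom 5): yes — any two successors of a common world are S-related.
So F validates K, K4, S4, S5. The strongest is S5.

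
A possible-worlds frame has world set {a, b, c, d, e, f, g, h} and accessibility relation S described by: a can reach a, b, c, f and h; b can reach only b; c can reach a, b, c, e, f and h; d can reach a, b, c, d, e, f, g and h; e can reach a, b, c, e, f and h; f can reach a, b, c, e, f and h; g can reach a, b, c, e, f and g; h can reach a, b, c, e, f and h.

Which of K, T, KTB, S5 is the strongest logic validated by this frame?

T

Reflexive (axiom T): yes — every world is S-related to itself.
Symmetric (axiom B): no — a S b but not b S a.
Euclidean (axiom 5): no — a S b and a S c, but not b S c.
So F validates K, T; KTB would additionally require S to be symmetric. The strongest is T.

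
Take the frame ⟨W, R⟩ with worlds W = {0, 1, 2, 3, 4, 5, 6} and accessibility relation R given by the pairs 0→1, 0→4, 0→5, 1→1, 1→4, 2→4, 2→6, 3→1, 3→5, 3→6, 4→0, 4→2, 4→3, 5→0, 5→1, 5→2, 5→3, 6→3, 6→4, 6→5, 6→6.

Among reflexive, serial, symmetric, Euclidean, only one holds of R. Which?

serial

Reflexive: no — 0 is not related to itself.
Serial: yes — every world has a successor (e.g. 0 R 1).
Symmetric: no — 0 R 1 but not 1 R 0.
Euclidean: no — 0 R 1 and 0 R 5, but not 1 R 5.
Only serial holds.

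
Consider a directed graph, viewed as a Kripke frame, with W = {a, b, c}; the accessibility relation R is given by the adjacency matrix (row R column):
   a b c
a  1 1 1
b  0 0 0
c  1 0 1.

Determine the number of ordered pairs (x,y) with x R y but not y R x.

1

Enumerating: (a,b).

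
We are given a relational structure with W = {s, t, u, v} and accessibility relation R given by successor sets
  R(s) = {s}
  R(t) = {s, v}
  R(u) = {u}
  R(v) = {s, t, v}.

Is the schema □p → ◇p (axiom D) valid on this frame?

By correspondence theory, D is valid on a frame iff R is serial.
Serial: yes — every world has a successor (e.g. s R s).

Yes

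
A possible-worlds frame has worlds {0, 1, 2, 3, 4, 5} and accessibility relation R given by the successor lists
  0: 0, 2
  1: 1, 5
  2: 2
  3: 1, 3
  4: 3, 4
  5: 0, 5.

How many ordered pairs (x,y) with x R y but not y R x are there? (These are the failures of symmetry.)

Enumerating: (0,2), (1,5), (3,1), (4,3), (5,0).

5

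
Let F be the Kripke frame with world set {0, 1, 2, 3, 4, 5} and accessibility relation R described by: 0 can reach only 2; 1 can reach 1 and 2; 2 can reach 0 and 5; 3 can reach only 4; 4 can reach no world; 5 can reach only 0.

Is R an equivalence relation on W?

Reflexive: no — 0 is not related to itself.
Symmetric: no — 1 R 2 but not 2 R 1.
Transitive: no — 0 R 2 and 2 R 5, but not 0 R 5.
So R is not an equivalence relation.

No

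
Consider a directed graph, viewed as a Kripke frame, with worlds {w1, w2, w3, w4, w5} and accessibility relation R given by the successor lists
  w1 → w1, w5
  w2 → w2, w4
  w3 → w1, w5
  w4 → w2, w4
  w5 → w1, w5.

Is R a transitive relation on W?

Yes

Transitive: yes — every two-step R-path is closed by a direct edge.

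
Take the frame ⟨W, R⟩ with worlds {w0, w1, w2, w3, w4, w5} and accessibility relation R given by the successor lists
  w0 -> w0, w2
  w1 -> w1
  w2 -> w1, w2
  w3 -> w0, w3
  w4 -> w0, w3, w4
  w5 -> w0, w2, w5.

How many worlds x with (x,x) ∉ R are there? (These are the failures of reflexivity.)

R is reflexive; there are no such worlds.

0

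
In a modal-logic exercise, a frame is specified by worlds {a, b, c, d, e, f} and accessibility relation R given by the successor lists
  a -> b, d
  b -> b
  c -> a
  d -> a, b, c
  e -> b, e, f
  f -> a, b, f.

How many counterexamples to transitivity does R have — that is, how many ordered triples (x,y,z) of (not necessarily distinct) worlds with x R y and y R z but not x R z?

Enumerating: (a,d,a), (a,d,c), (c,a,b), (c,a,d), (d,a,d), (e,f,a), (f,a,d).

7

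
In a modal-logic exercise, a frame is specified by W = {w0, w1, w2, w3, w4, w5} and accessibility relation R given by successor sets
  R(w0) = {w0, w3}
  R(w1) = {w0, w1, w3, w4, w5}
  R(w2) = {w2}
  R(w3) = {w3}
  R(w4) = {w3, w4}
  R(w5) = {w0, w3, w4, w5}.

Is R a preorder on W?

Reflexive: yes — every world is R-related to itself.
Transitive: yes — every two-step R-path is closed by a direct edge.
So R is a preorder.

Yes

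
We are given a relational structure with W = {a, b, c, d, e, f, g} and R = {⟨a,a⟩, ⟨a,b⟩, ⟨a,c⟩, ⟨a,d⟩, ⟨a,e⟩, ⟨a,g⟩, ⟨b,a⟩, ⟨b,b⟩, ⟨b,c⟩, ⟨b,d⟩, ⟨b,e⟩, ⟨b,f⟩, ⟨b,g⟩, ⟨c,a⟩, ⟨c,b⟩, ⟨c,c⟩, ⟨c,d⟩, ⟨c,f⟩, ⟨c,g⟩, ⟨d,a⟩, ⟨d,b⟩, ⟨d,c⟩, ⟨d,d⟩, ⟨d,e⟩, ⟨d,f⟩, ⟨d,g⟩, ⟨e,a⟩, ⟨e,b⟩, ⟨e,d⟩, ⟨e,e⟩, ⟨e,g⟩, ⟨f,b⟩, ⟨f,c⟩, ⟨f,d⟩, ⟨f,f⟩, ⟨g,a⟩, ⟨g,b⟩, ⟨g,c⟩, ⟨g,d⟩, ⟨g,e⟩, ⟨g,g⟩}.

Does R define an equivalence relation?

Reflexive: yes — every world is R-related to itself.
Symmetric: yes — every pair in R has its reverse in R.
Transitive: no — a R b and b R f, but not a R f.
So R is not an equivalence relation.

No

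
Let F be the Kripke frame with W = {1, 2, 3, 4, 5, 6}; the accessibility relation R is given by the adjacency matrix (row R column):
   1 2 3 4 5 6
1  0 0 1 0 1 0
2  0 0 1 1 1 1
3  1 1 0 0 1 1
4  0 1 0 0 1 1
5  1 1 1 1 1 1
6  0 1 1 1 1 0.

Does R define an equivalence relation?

No

Reflexive: no — 1 is not related to itself.
Symmetric: yes — every pair in R has its reverse in R.
Transitive: no — 1 R 3 and 3 R 2, but not 1 R 2.
So R is not an equivalence relation.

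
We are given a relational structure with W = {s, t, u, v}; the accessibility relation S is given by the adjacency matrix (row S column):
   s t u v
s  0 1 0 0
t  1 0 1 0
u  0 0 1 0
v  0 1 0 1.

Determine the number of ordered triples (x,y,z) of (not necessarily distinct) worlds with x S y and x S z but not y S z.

Enumerating: (s,t,t), (t,s,s), (t,s,u), (t,u,s), (v,t,t), (v,t,v).

6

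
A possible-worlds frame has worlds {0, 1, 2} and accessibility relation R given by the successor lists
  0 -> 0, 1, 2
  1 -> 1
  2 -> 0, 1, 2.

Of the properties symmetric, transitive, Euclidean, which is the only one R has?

transitive

Symmetric: no — 0 R 1 but not 1 R 0.
Transitive: yes — every two-step R-path is closed by a direct edge.
Euclidean: no — 0 R 1 and 0 R 2, but not 1 R 2.
Only transitive holds.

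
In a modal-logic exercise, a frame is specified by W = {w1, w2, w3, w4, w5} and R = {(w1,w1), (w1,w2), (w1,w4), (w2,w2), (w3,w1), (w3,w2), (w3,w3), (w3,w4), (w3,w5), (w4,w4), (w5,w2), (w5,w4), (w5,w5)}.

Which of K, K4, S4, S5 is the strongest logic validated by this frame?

S4

Transitive (axiom 4): yes — every two-step R-path is closed by a direct edge.
Reflexive (axiom T): yes — every world is R-related to itself.
Euclidean (axiom 5): no — w1 R w2 and w1 R w4, but not w2 R w4.
So F validates K, K4, S4; S5 would additionally require R to be Euclidean. The strongest is S4.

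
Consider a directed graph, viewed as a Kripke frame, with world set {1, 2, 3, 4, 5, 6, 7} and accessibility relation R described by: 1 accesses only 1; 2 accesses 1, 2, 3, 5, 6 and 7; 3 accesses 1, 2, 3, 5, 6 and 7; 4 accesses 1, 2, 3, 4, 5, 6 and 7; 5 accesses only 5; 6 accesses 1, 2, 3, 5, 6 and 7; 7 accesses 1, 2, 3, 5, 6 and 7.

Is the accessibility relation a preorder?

Yes

Reflexive: yes — every world is R-related to itself.
Transitive: yes — every two-step R-path is closed by a direct edge.
So R is a preorder.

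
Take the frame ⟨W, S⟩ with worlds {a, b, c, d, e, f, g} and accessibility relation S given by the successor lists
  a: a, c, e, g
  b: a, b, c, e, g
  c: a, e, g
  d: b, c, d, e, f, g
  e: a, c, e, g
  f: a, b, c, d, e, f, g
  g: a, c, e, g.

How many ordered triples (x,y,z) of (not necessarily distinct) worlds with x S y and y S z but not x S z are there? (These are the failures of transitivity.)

8

Enumerating: (c,a,c), (c,e,c), (c,g,c), (d,b,a), (d,c,a), (d,e,a), (d,f,a), (d,g,a).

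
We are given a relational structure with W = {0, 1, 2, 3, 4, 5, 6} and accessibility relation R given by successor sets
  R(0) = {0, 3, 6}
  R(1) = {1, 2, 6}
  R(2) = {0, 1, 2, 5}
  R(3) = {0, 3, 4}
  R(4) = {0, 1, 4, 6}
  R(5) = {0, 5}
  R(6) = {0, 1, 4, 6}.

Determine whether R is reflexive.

Reflexive: yes — every world is R-related to itself.

Yes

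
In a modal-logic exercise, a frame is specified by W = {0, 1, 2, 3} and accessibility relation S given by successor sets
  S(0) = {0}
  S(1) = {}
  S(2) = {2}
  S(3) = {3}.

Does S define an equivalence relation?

No

Reflexive: no — 1 is not related to itself.
Symmetric: yes — every pair in S has its reverse in S.
Transitive: yes — every two-step S-path is closed by a direct edge.
So S is not an equivalence relation.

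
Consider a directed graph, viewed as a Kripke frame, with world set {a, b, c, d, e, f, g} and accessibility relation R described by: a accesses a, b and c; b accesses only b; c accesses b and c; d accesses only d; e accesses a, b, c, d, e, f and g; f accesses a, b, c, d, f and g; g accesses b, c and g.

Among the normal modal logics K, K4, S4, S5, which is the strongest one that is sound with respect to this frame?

Transitive (axiom 4): yes — every two-step R-path is closed by a direct edge.
Reflexive (axiom T): yes — every world is R-related to itself.
Euclidean (axiom 5): no — a R b and a R c, but not b R c.
So F validates K, K4, S4; S5 would additionally require R to be Euclidean. The strongest is S4.

S4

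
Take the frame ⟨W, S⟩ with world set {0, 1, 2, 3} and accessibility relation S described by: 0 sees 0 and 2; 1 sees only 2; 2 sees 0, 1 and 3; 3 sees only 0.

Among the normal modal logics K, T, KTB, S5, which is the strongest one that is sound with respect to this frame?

Reflexive (axiom T): no — 1 is not related to itself.
Symmetric (axiom B): no — 2 S 3 but not 3 S 2.
Euclidean (axiom 5): no — 2 S 0 and 2 S 1, but not 0 S 1.
So F validates K; T would additionally require S to be reflexive. The strongest is K.

K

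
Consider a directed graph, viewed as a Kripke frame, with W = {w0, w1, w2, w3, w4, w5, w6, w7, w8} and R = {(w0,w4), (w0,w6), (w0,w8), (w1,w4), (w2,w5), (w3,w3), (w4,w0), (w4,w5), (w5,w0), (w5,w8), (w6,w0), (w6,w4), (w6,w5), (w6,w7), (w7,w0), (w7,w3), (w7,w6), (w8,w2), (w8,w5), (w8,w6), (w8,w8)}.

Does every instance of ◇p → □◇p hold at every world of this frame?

No

The schema 5 characterises exactly the Euclidean frames.
Euclidean: no — w0 R w4 and w0 R w6, but not w4 R w6.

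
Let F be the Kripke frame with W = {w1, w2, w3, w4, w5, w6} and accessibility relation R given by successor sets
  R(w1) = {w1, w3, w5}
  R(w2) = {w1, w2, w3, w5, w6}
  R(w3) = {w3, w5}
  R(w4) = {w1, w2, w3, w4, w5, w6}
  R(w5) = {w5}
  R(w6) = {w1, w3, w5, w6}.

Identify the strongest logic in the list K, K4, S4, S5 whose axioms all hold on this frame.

S4

Transitive (axiom 4): yes — every two-step R-path is closed by a direct edge.
Reflexive (axiom T): yes — every world is R-related to itself.
Euclidean (axiom 5): no — w1 R w5 and w1 R w3, but not w5 R w3.
So F validates K, K4, S4; S5 would additionally require R to be Euclidean. The strongest is S4.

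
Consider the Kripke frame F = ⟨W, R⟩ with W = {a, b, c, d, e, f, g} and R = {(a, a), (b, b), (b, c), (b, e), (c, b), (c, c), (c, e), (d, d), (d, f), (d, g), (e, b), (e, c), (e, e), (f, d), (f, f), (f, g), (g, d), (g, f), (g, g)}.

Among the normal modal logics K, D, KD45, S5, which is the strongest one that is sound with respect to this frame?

Serial (axiom D): yes — every world has a successor (e.g. a R a).
Euclidean (axiom 5): yes — any two successors of a common world are R-related.
Transitive (axiom 4): yes — every two-step R-path is closed by a direct edge.
Reflexive (axiom T): yes — every world is R-related to itself.
So F validates K, D, KD45, S5. The strongest is S5.

S5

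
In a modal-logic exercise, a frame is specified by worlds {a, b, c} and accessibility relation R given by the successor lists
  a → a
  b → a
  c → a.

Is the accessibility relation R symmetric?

No

Symmetric: no — b R a but not a R b.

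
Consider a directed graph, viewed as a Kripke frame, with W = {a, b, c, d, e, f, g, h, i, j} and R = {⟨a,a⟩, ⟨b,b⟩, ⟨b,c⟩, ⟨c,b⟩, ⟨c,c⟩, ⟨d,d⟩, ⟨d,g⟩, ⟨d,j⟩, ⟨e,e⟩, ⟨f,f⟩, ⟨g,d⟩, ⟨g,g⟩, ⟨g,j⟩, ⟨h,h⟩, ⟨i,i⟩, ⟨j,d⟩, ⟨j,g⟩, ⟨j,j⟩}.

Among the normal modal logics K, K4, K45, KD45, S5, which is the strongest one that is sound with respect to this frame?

S5

Transitive (axiom 4): yes — every two-step R-path is closed by a direct edge.
Euclidean (axiom 5): yes — any two successors of a common world are R-related.
Serial (axiom D): yes — every world has a successor (e.g. a R a).
Reflexive (axiom T): yes — every world is R-related to itself.
So F validates K, K4, K45, KD45, S5. The strongest is S5.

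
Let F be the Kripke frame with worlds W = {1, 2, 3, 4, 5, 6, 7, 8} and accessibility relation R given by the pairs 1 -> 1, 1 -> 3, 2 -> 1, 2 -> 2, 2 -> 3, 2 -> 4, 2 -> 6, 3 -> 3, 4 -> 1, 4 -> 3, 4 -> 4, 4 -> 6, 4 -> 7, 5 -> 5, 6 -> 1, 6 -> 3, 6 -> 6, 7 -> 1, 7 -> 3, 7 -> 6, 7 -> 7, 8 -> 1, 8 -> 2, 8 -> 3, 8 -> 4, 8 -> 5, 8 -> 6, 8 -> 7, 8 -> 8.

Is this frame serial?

Serial: yes — every world has a successor (e.g. 1 R 1).

Yes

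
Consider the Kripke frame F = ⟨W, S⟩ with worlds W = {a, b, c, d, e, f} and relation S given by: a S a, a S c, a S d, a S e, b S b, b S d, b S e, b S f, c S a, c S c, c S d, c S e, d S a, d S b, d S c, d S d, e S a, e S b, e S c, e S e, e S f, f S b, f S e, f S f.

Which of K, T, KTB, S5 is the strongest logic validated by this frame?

KTB

Reflexive (axiom T): yes — every world is S-related to itself.
Symmetric (axiom B): yes — every pair in S has its reverse in S.
Euclidean (axiom 5): no — a S d and a S e, but not d S e.
So F validates K, T, KTB; S5 would additionally require S to be Euclidean. The strongest is KTB.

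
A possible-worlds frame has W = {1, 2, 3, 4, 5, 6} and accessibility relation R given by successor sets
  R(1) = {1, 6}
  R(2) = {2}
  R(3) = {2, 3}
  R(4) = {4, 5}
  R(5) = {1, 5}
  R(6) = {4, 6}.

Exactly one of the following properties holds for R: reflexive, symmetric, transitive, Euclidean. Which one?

reflexive

Reflexive: yes — every world is R-related to itself.
Symmetric: no — 1 R 6 but not 6 R 1.
Transitive: no — 1 R 6 and 6 R 4, but not 1 R 4.
Euclidean: no — 1 R 6 and 1 R 1, but not 6 R 1.
Only reflexive holds.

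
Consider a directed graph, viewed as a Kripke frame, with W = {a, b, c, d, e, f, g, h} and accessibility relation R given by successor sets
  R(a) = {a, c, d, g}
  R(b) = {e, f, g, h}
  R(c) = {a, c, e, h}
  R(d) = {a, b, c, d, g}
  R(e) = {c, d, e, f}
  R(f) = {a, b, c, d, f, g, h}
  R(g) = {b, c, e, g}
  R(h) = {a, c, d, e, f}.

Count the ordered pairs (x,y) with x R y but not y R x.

17

Enumerating: (a,g), (b,e), (b,h), (d,b), (d,c), (d,g), (e,d), (e,f), (f,a), (f,c), (f,d), (f,g), (g,c), (g,e), (h,a), (h,d), (h,e).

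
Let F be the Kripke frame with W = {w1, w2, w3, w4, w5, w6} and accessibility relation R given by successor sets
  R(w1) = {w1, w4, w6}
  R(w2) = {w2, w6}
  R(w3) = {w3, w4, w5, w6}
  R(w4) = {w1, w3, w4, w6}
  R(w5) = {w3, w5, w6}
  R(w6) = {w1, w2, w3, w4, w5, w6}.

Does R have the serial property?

Serial: yes — every world has a successor (e.g. w1 R w1).

Yes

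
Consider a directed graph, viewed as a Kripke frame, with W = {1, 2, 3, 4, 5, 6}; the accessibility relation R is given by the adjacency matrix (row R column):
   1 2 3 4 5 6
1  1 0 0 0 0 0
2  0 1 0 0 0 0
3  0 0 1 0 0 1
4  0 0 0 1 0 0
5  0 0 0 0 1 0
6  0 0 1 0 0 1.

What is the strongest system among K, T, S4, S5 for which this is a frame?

S5

Reflexive (axiom T): yes — every world is R-related to itself.
Transitive (axiom 4): yes — every two-step R-path is closed by a direct edge.
Euclidean (axiom 5): yes — any two successors of a common world are R-related.
So F validates K, T, S4, S5. The strongest is S5.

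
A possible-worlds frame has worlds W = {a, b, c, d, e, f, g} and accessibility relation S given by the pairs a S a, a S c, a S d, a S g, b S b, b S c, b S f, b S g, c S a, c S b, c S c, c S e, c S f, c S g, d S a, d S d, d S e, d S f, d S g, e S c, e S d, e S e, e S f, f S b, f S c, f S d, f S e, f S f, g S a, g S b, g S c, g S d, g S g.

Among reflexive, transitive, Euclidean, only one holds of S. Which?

Reflexive: yes — every world is S-related to itself.
Transitive: no — a S c and c S b, but not a S b.
Euclidean: no — a S c and a S d, but not c S d.
Only reflexive holds.

reflexive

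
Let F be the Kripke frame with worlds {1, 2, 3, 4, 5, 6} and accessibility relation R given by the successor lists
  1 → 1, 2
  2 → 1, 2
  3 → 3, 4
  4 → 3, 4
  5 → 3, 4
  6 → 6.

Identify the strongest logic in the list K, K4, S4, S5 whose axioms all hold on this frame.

Transitive (axiom 4): yes — every two-step R-path is closed by a direct edge.
Reflexive (axiom T): no — 5 is not related to itself.
Euclidean (axiom 5): yes — any two successors of a common world are R-related.
So F validates K, K4; S4 would additionally require R to be reflexive. The strongest is K4.

K4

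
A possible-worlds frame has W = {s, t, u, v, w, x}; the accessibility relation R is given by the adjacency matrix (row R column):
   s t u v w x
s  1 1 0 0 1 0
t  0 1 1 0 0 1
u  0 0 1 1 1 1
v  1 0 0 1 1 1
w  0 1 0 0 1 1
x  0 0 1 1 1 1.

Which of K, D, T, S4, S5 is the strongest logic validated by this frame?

T

Serial (axiom D): yes — every world has a successor (e.g. s R s).
Reflexive (axiom T): yes — every world is R-related to itself.
Transitive (axiom 4): no — s R t and t R u, but not s R u.
Euclidean (axiom 5): no — s R t and s R w, but not t R w.
So F validates K, D, T; S4 would additionally require R to be transitive. The strongest is T.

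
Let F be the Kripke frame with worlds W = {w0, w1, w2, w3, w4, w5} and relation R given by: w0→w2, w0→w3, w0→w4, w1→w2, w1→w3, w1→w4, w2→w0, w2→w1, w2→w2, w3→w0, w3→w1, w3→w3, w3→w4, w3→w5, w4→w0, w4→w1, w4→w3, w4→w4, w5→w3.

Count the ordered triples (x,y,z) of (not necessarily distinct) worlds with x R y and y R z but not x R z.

27

Enumerating: (w0,w2,w0), (w0,w2,w1), (w0,w3,w0), (w0,w3,w1), (w0,w3,w5), (w0,w4,w0), (w0,w4,w1), (w1,w2,w0), (w1,w2,w1), (w1,w3,w0), (w1,w3,w1), (w1,w3,w5), … and 15 more.
Total: 27.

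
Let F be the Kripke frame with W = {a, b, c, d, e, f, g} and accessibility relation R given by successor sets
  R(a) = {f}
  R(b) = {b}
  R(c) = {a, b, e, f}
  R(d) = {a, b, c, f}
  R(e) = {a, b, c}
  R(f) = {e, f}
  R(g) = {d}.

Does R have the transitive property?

Transitive: no — a R f and f R e, but not a R e.

No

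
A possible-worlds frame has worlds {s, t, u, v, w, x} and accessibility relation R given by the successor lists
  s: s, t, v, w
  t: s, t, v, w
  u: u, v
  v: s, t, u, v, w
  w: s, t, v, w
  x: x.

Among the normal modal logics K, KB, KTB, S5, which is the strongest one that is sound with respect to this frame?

Symmetric (axiom B): yes — every pair in R has its reverse in R.
Reflexive (axiom T): yes — every world is R-related to itself.
Euclidean (axiom 5): no — v R s and v R u, but not s R u.
So F validates K, KB, KTB; S5 would additionally require R to be Euclidean. The strongest is KTB.

KTB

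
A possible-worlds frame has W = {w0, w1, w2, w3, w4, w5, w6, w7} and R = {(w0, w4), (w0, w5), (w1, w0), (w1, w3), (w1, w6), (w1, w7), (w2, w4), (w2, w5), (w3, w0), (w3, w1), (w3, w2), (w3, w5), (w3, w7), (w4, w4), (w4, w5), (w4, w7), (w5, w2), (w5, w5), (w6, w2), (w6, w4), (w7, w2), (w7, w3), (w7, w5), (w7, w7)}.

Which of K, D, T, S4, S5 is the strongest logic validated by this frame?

D

Serial (axiom D): yes — every world has a successor (e.g. w0 R w4).
Reflexive (axiom T): no — w0 is not related to itself.
Transitive (axiom 4): no — w0 R w4 and w4 R w7, but not w0 R w7.
Euclidean (axiom 5): no — w0 R w5 and w0 R w4, but not w5 R w4.
So F validates K, D; T would additionally require R to be reflexive. The strongest is D.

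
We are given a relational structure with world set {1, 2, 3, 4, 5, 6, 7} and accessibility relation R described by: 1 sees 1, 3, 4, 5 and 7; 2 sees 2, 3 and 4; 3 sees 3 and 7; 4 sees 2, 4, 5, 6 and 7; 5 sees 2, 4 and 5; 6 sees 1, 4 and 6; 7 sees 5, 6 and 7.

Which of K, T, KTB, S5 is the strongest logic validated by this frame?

T

Reflexive (axiom T): yes — every world is R-related to itself.
Symmetric (axiom B): no — 1 R 3 but not 3 R 1.
Euclidean (axiom 5): no — 1 R 3 and 1 R 4, but not 3 R 4.
So F validates K, T; KTB would additionally require R to be symmetric. The strongest is T.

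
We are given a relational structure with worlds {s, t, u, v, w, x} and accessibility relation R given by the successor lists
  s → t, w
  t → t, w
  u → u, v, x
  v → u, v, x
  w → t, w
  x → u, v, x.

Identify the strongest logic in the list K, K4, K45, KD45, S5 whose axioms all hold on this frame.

KD45

Transitive (axiom 4): yes — every two-step R-path is closed by a direct edge.
Euclidean (axiom 5): yes — any two successors of a common world are R-related.
Serial (axiom D): yes — every world has a successor (e.g. s R t).
Reflexive (axiom T): no — s is not related to itself.
So F validates K, K4, K45, KD45; S5 would additionally require R to be reflexive. The strongest is KD45.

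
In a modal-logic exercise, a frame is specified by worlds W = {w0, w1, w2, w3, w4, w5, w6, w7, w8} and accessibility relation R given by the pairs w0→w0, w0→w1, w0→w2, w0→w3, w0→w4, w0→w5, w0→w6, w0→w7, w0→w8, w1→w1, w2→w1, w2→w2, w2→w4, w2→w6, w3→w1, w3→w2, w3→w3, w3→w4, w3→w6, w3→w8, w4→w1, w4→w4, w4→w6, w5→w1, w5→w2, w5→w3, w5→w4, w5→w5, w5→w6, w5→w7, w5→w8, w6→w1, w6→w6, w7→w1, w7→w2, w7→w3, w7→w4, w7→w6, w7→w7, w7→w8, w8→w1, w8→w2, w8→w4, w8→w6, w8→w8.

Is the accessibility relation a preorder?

Reflexive: yes — every world is R-related to itself.
Transitive: yes — every two-step R-path is closed by a direct edge.
So R is a preorder.

Yes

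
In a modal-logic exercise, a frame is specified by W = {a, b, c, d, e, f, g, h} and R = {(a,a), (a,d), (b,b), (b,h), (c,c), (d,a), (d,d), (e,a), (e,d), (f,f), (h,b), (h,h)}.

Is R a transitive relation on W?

Yes

Transitive: yes — every two-step R-path is closed by a direct edge.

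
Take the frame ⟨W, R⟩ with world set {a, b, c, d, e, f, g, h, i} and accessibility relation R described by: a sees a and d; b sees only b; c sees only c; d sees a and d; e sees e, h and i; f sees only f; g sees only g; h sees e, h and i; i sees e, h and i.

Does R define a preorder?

Reflexive: yes — every world is R-related to itself.
Transitive: yes — every two-step R-path is closed by a direct edge.
So R is a preorder.

Yes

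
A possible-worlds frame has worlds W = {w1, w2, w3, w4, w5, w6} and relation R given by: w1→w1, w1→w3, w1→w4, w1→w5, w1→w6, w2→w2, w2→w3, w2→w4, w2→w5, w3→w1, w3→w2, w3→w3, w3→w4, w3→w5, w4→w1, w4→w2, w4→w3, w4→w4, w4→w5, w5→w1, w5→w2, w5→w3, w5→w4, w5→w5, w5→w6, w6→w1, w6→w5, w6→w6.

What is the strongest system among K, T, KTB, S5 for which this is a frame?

KTB

Reflexive (axiom T): yes — every world is R-related to itself.
Symmetric (axiom B): yes — every pair in R has its reverse in R.
Euclidean (axiom 5): no — w1 R w3 and w1 R w6, but not w3 R w6.
So F validates K, T, KTB; S5 would additionally require R to be Euclidean. The strongest is KTB.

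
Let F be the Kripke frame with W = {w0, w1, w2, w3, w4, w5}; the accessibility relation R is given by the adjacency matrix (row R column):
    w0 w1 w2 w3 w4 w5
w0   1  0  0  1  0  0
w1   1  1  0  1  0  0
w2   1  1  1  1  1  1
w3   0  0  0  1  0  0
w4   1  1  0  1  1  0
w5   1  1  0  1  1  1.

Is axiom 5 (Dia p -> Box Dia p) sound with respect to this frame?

No

Axiom 5 corresponds to the accessibility relation being Euclidean.
Euclidean: no — w1 R w3 and w1 R w0, but not w3 R w0.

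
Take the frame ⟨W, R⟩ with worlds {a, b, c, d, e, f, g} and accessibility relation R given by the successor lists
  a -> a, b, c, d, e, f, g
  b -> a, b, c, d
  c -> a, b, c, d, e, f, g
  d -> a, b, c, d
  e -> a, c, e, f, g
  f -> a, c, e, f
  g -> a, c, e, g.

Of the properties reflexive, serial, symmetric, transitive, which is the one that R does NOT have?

Reflexive: yes — every world is R-related to itself.
Serial: yes — every world has a successor (e.g. a R a).
Symmetric: yes — every pair in R has its reverse in R.
Transitive: no — b R a and a R e, but not b R e.
Only transitive fails.

transitive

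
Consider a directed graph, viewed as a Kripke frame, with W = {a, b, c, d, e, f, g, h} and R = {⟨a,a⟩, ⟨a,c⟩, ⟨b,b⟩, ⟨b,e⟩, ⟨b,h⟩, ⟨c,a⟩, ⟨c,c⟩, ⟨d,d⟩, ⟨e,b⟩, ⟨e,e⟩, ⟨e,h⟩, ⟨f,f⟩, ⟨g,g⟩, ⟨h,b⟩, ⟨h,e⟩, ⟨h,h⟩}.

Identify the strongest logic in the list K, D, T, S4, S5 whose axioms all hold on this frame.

Serial (axiom D): yes — every world has a successor (e.g. a R a).
Reflexive (axiom T): yes — every world is R-related to itself.
Transitive (axiom 4): yes — every two-step R-path is closed by a direct edge.
Euclidean (axiom 5): yes — any two successors of a common world are R-related.
So F validates K, D, T, S4, S5. The strongest is S5.

S5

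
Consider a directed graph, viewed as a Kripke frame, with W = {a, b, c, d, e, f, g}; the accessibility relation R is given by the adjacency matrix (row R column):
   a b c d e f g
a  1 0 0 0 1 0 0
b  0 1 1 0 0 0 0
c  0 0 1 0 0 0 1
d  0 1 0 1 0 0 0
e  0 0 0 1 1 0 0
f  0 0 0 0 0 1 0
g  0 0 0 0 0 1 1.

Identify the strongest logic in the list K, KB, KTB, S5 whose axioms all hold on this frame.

Symmetric (axiom B): no — a R e but not e R a.
Reflexive (axiom T): yes — every world is R-related to itself.
Euclidean (axiom 5): no — a R e and a R a, but not e R a.
So F validates K; KB would additionally require R to be symmetric. The strongest is K.

K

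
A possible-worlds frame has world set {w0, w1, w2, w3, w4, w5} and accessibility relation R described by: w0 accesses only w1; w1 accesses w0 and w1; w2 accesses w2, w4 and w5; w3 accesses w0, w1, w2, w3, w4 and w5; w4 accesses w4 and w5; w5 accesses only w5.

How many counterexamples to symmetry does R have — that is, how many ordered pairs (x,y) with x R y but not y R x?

8

Enumerating: (w2,w4), (w2,w5), (w3,w0), (w3,w1), (w3,w2), (w3,w4), (w3,w5), (w4,w5).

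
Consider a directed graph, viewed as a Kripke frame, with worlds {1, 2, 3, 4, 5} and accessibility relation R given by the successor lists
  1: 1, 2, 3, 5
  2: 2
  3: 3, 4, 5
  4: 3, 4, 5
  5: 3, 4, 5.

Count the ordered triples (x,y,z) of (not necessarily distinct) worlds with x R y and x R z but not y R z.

Enumerating: (1,2,1), (1,2,3), (1,2,5), (1,3,1), (1,3,2), (1,5,1), (1,5,2).

7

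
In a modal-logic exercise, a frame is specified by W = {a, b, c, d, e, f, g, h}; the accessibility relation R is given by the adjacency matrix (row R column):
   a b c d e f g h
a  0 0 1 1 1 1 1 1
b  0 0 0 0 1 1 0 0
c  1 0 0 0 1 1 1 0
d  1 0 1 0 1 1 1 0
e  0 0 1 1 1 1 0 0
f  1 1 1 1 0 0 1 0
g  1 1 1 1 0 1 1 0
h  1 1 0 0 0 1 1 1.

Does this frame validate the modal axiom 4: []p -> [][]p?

No

The schema 4 characterises exactly the transitive frames.
Transitive: no — a R f and f R b, but not a R b.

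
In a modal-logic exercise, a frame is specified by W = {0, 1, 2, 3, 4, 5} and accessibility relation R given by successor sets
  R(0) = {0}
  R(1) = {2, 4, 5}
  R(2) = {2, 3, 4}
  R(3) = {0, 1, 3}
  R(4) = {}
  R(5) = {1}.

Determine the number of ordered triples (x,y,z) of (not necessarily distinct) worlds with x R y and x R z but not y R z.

18

Enumerating: (1,2,5), (1,4,2), (1,4,4), (1,4,5), (1,5,2), (1,5,4), (1,5,5), (2,3,2), (2,3,4), (2,4,2), (2,4,3), (2,4,4), (3,0,1), (3,0,3), (3,1,0), (3,1,1), (3,1,3), (5,1,1).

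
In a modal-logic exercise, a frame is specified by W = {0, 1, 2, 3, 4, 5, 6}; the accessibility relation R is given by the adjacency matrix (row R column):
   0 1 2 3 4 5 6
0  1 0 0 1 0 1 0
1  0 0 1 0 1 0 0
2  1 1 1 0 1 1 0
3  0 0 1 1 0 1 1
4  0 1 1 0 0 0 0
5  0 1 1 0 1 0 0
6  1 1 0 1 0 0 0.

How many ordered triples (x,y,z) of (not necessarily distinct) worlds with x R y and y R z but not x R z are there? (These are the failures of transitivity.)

Enumerating: (0,3,2), (0,3,6), (0,5,1), (0,5,2), (0,5,4), (1,2,0), (1,2,1), (1,2,5), (1,4,1), (2,0,3), (3,2,0), (3,2,1), … and 17 more.
Total: 29.

29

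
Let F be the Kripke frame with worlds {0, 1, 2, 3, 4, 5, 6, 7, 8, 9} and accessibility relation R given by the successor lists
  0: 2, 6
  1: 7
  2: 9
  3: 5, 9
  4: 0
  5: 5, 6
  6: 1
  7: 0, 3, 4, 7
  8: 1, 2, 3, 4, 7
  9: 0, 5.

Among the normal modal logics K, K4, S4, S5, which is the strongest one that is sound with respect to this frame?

Transitive (axiom 4): no — 0 R 2 and 2 R 9, but not 0 R 9.
Reflexive (axiom T): no — 0 is not related to itself.
Euclidean (axiom 5): no — 0 R 2 and 0 R 6, but not 2 R 6.
So F validates K; K4 would additionally require R to be transitive. The strongest is K.

K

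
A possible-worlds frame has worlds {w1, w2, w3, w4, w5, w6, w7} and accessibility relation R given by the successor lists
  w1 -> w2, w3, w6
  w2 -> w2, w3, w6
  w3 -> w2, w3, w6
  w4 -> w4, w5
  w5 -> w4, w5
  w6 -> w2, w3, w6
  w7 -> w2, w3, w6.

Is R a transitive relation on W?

Transitive: yes — every two-step R-path is closed by a direct edge.

Yes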